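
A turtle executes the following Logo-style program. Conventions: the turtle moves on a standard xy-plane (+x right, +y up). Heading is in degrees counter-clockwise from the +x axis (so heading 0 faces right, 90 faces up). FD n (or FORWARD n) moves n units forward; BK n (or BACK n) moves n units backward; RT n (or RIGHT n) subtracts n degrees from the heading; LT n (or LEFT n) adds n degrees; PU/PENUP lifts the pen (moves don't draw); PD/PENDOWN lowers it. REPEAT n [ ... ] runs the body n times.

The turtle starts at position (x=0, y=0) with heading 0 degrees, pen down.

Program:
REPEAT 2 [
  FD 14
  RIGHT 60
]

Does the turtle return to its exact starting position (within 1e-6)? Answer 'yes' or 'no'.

Executing turtle program step by step:
Start: pos=(0,0), heading=0, pen down
REPEAT 2 [
  -- iteration 1/2 --
  FD 14: (0,0) -> (14,0) [heading=0, draw]
  RT 60: heading 0 -> 300
  -- iteration 2/2 --
  FD 14: (14,0) -> (21,-12.124) [heading=300, draw]
  RT 60: heading 300 -> 240
]
Final: pos=(21,-12.124), heading=240, 2 segment(s) drawn

Start position: (0, 0)
Final position: (21, -12.124)
Distance = 24.249; >= 1e-6 -> NOT closed

Answer: no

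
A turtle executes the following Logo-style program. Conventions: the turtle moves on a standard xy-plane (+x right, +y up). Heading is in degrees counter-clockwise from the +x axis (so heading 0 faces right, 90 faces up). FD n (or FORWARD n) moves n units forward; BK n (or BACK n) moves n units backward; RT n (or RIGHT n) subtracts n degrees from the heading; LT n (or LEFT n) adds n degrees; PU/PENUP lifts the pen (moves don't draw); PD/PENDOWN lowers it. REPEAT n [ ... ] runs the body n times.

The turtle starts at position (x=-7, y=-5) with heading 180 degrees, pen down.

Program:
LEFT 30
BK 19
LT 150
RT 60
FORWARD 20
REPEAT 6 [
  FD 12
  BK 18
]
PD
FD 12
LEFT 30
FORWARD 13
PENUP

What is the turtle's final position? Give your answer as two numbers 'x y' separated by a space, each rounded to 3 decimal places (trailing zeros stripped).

Answer: 18.713 1.464

Derivation:
Executing turtle program step by step:
Start: pos=(-7,-5), heading=180, pen down
LT 30: heading 180 -> 210
BK 19: (-7,-5) -> (9.454,4.5) [heading=210, draw]
LT 150: heading 210 -> 0
RT 60: heading 0 -> 300
FD 20: (9.454,4.5) -> (19.454,-12.821) [heading=300, draw]
REPEAT 6 [
  -- iteration 1/6 --
  FD 12: (19.454,-12.821) -> (25.454,-23.213) [heading=300, draw]
  BK 18: (25.454,-23.213) -> (16.454,-7.624) [heading=300, draw]
  -- iteration 2/6 --
  FD 12: (16.454,-7.624) -> (22.454,-18.017) [heading=300, draw]
  BK 18: (22.454,-18.017) -> (13.454,-2.428) [heading=300, draw]
  -- iteration 3/6 --
  FD 12: (13.454,-2.428) -> (19.454,-12.821) [heading=300, draw]
  BK 18: (19.454,-12.821) -> (10.454,2.768) [heading=300, draw]
  -- iteration 4/6 --
  FD 12: (10.454,2.768) -> (16.454,-7.624) [heading=300, draw]
  BK 18: (16.454,-7.624) -> (7.454,7.964) [heading=300, draw]
  -- iteration 5/6 --
  FD 12: (7.454,7.964) -> (13.454,-2.428) [heading=300, draw]
  BK 18: (13.454,-2.428) -> (4.454,13.16) [heading=300, draw]
  -- iteration 6/6 --
  FD 12: (4.454,13.16) -> (10.454,2.768) [heading=300, draw]
  BK 18: (10.454,2.768) -> (1.454,18.356) [heading=300, draw]
]
PD: pen down
FD 12: (1.454,18.356) -> (7.454,7.964) [heading=300, draw]
LT 30: heading 300 -> 330
FD 13: (7.454,7.964) -> (18.713,1.464) [heading=330, draw]
PU: pen up
Final: pos=(18.713,1.464), heading=330, 16 segment(s) drawn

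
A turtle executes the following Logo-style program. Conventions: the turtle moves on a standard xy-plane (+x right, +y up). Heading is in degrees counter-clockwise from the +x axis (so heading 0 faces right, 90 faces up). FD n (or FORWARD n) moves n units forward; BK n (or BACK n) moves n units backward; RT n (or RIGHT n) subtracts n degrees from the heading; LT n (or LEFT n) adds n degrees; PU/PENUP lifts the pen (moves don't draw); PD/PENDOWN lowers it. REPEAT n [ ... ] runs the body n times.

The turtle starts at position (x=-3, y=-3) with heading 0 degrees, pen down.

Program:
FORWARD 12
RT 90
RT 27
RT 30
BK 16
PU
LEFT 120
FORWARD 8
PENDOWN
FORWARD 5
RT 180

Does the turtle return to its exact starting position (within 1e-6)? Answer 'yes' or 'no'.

Executing turtle program step by step:
Start: pos=(-3,-3), heading=0, pen down
FD 12: (-3,-3) -> (9,-3) [heading=0, draw]
RT 90: heading 0 -> 270
RT 27: heading 270 -> 243
RT 30: heading 243 -> 213
BK 16: (9,-3) -> (22.419,5.714) [heading=213, draw]
PU: pen up
LT 120: heading 213 -> 333
FD 8: (22.419,5.714) -> (29.547,2.082) [heading=333, move]
PD: pen down
FD 5: (29.547,2.082) -> (34.002,-0.188) [heading=333, draw]
RT 180: heading 333 -> 153
Final: pos=(34.002,-0.188), heading=153, 3 segment(s) drawn

Start position: (-3, -3)
Final position: (34.002, -0.188)
Distance = 37.109; >= 1e-6 -> NOT closed

Answer: no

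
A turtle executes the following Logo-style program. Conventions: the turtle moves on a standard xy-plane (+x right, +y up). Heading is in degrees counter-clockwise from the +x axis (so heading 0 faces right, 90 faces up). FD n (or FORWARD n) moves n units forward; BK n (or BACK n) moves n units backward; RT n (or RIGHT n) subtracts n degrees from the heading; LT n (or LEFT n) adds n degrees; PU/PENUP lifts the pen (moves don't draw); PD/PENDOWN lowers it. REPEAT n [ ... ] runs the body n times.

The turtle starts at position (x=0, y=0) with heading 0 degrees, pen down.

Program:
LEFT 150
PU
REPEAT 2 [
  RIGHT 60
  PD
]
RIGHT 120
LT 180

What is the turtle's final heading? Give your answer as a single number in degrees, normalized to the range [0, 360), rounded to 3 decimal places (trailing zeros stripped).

Executing turtle program step by step:
Start: pos=(0,0), heading=0, pen down
LT 150: heading 0 -> 150
PU: pen up
REPEAT 2 [
  -- iteration 1/2 --
  RT 60: heading 150 -> 90
  PD: pen down
  -- iteration 2/2 --
  RT 60: heading 90 -> 30
  PD: pen down
]
RT 120: heading 30 -> 270
LT 180: heading 270 -> 90
Final: pos=(0,0), heading=90, 0 segment(s) drawn

Answer: 90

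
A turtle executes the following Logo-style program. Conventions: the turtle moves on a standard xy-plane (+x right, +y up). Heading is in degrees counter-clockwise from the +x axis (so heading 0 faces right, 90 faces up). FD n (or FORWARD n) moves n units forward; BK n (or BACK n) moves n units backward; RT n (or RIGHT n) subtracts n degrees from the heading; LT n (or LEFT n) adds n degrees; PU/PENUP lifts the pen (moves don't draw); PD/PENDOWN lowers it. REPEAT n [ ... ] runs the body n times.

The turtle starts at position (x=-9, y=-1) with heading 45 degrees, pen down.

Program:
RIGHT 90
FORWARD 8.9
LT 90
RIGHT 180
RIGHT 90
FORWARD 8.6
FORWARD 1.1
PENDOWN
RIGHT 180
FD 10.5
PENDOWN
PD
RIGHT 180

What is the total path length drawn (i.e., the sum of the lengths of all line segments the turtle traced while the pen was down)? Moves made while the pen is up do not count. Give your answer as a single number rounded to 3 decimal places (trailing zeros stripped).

Executing turtle program step by step:
Start: pos=(-9,-1), heading=45, pen down
RT 90: heading 45 -> 315
FD 8.9: (-9,-1) -> (-2.707,-7.293) [heading=315, draw]
LT 90: heading 315 -> 45
RT 180: heading 45 -> 225
RT 90: heading 225 -> 135
FD 8.6: (-2.707,-7.293) -> (-8.788,-1.212) [heading=135, draw]
FD 1.1: (-8.788,-1.212) -> (-9.566,-0.434) [heading=135, draw]
PD: pen down
RT 180: heading 135 -> 315
FD 10.5: (-9.566,-0.434) -> (-2.141,-7.859) [heading=315, draw]
PD: pen down
PD: pen down
RT 180: heading 315 -> 135
Final: pos=(-2.141,-7.859), heading=135, 4 segment(s) drawn

Segment lengths:
  seg 1: (-9,-1) -> (-2.707,-7.293), length = 8.9
  seg 2: (-2.707,-7.293) -> (-8.788,-1.212), length = 8.6
  seg 3: (-8.788,-1.212) -> (-9.566,-0.434), length = 1.1
  seg 4: (-9.566,-0.434) -> (-2.141,-7.859), length = 10.5
Total = 29.1

Answer: 29.1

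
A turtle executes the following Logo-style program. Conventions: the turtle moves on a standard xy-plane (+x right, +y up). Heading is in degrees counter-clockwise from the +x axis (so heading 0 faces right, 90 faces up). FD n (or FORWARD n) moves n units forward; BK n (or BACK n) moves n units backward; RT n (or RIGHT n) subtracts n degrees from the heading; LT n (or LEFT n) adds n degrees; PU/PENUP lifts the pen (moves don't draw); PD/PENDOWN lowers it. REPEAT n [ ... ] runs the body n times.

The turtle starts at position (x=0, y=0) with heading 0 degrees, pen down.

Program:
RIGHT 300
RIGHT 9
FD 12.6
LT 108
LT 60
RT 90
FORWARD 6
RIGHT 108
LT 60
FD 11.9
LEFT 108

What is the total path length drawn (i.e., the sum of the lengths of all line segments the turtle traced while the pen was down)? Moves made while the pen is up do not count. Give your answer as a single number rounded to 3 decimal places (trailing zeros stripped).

Executing turtle program step by step:
Start: pos=(0,0), heading=0, pen down
RT 300: heading 0 -> 60
RT 9: heading 60 -> 51
FD 12.6: (0,0) -> (7.929,9.792) [heading=51, draw]
LT 108: heading 51 -> 159
LT 60: heading 159 -> 219
RT 90: heading 219 -> 129
FD 6: (7.929,9.792) -> (4.154,14.455) [heading=129, draw]
RT 108: heading 129 -> 21
LT 60: heading 21 -> 81
FD 11.9: (4.154,14.455) -> (6.015,26.208) [heading=81, draw]
LT 108: heading 81 -> 189
Final: pos=(6.015,26.208), heading=189, 3 segment(s) drawn

Segment lengths:
  seg 1: (0,0) -> (7.929,9.792), length = 12.6
  seg 2: (7.929,9.792) -> (4.154,14.455), length = 6
  seg 3: (4.154,14.455) -> (6.015,26.208), length = 11.9
Total = 30.5

Answer: 30.5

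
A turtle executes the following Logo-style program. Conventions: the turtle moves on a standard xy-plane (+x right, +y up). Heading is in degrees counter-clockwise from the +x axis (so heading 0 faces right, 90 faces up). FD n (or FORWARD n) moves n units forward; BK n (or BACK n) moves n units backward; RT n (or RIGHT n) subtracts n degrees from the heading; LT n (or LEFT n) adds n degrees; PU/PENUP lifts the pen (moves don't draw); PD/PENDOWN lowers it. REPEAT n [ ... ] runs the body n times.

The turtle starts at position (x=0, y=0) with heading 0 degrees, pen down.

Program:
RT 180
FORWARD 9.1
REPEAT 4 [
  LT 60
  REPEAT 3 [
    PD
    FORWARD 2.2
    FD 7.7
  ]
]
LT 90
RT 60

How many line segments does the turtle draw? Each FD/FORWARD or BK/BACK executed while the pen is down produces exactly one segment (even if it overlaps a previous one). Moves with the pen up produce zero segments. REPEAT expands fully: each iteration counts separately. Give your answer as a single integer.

Answer: 25

Derivation:
Executing turtle program step by step:
Start: pos=(0,0), heading=0, pen down
RT 180: heading 0 -> 180
FD 9.1: (0,0) -> (-9.1,0) [heading=180, draw]
REPEAT 4 [
  -- iteration 1/4 --
  LT 60: heading 180 -> 240
  REPEAT 3 [
    -- iteration 1/3 --
    PD: pen down
    FD 2.2: (-9.1,0) -> (-10.2,-1.905) [heading=240, draw]
    FD 7.7: (-10.2,-1.905) -> (-14.05,-8.574) [heading=240, draw]
    -- iteration 2/3 --
    PD: pen down
    FD 2.2: (-14.05,-8.574) -> (-15.15,-10.479) [heading=240, draw]
    FD 7.7: (-15.15,-10.479) -> (-19,-17.147) [heading=240, draw]
    -- iteration 3/3 --
    PD: pen down
    FD 2.2: (-19,-17.147) -> (-20.1,-19.053) [heading=240, draw]
    FD 7.7: (-20.1,-19.053) -> (-23.95,-25.721) [heading=240, draw]
  ]
  -- iteration 2/4 --
  LT 60: heading 240 -> 300
  REPEAT 3 [
    -- iteration 1/3 --
    PD: pen down
    FD 2.2: (-23.95,-25.721) -> (-22.85,-27.626) [heading=300, draw]
    FD 7.7: (-22.85,-27.626) -> (-19,-34.295) [heading=300, draw]
    -- iteration 2/3 --
    PD: pen down
    FD 2.2: (-19,-34.295) -> (-17.9,-36.2) [heading=300, draw]
    FD 7.7: (-17.9,-36.2) -> (-14.05,-42.868) [heading=300, draw]
    -- iteration 3/3 --
    PD: pen down
    FD 2.2: (-14.05,-42.868) -> (-12.95,-44.774) [heading=300, draw]
    FD 7.7: (-12.95,-44.774) -> (-9.1,-51.442) [heading=300, draw]
  ]
  -- iteration 3/4 --
  LT 60: heading 300 -> 0
  REPEAT 3 [
    -- iteration 1/3 --
    PD: pen down
    FD 2.2: (-9.1,-51.442) -> (-6.9,-51.442) [heading=0, draw]
    FD 7.7: (-6.9,-51.442) -> (0.8,-51.442) [heading=0, draw]
    -- iteration 2/3 --
    PD: pen down
    FD 2.2: (0.8,-51.442) -> (3,-51.442) [heading=0, draw]
    FD 7.7: (3,-51.442) -> (10.7,-51.442) [heading=0, draw]
    -- iteration 3/3 --
    PD: pen down
    FD 2.2: (10.7,-51.442) -> (12.9,-51.442) [heading=0, draw]
    FD 7.7: (12.9,-51.442) -> (20.6,-51.442) [heading=0, draw]
  ]
  -- iteration 4/4 --
  LT 60: heading 0 -> 60
  REPEAT 3 [
    -- iteration 1/3 --
    PD: pen down
    FD 2.2: (20.6,-51.442) -> (21.7,-49.537) [heading=60, draw]
    FD 7.7: (21.7,-49.537) -> (25.55,-42.868) [heading=60, draw]
    -- iteration 2/3 --
    PD: pen down
    FD 2.2: (25.55,-42.868) -> (26.65,-40.963) [heading=60, draw]
    FD 7.7: (26.65,-40.963) -> (30.5,-34.295) [heading=60, draw]
    -- iteration 3/3 --
    PD: pen down
    FD 2.2: (30.5,-34.295) -> (31.6,-32.389) [heading=60, draw]
    FD 7.7: (31.6,-32.389) -> (35.45,-25.721) [heading=60, draw]
  ]
]
LT 90: heading 60 -> 150
RT 60: heading 150 -> 90
Final: pos=(35.45,-25.721), heading=90, 25 segment(s) drawn
Segments drawn: 25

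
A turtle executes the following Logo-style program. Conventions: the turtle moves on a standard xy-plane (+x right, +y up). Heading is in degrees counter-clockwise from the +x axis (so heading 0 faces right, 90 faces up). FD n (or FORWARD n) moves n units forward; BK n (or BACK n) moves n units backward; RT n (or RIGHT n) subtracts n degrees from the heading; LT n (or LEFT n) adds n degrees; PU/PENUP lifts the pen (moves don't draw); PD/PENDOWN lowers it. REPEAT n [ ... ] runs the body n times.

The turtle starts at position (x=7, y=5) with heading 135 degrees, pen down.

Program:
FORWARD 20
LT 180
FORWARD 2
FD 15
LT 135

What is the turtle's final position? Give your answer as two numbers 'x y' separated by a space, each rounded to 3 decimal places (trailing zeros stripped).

Executing turtle program step by step:
Start: pos=(7,5), heading=135, pen down
FD 20: (7,5) -> (-7.142,19.142) [heading=135, draw]
LT 180: heading 135 -> 315
FD 2: (-7.142,19.142) -> (-5.728,17.728) [heading=315, draw]
FD 15: (-5.728,17.728) -> (4.879,7.121) [heading=315, draw]
LT 135: heading 315 -> 90
Final: pos=(4.879,7.121), heading=90, 3 segment(s) drawn

Answer: 4.879 7.121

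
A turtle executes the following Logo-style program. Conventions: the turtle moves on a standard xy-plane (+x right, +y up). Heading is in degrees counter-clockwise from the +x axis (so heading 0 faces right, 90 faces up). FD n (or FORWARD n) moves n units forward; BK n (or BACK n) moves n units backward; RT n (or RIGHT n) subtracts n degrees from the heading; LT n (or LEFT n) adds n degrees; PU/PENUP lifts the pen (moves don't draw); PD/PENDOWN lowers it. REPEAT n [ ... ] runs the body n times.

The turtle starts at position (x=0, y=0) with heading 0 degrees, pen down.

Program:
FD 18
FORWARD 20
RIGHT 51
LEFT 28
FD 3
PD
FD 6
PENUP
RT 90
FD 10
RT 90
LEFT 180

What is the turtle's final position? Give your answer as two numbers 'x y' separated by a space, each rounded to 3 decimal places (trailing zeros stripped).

Answer: 42.377 -12.722

Derivation:
Executing turtle program step by step:
Start: pos=(0,0), heading=0, pen down
FD 18: (0,0) -> (18,0) [heading=0, draw]
FD 20: (18,0) -> (38,0) [heading=0, draw]
RT 51: heading 0 -> 309
LT 28: heading 309 -> 337
FD 3: (38,0) -> (40.762,-1.172) [heading=337, draw]
PD: pen down
FD 6: (40.762,-1.172) -> (46.285,-3.517) [heading=337, draw]
PU: pen up
RT 90: heading 337 -> 247
FD 10: (46.285,-3.517) -> (42.377,-12.722) [heading=247, move]
RT 90: heading 247 -> 157
LT 180: heading 157 -> 337
Final: pos=(42.377,-12.722), heading=337, 4 segment(s) drawn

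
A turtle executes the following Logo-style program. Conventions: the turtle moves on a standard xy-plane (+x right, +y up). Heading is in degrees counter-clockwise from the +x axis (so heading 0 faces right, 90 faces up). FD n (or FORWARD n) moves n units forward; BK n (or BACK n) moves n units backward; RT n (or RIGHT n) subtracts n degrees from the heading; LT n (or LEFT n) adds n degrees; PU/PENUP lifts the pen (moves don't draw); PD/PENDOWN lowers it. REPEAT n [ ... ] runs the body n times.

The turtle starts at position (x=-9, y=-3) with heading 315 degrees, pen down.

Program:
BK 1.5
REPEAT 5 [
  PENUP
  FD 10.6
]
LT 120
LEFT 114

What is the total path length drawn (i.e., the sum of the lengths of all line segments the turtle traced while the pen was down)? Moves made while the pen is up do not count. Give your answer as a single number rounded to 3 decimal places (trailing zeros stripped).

Executing turtle program step by step:
Start: pos=(-9,-3), heading=315, pen down
BK 1.5: (-9,-3) -> (-10.061,-1.939) [heading=315, draw]
REPEAT 5 [
  -- iteration 1/5 --
  PU: pen up
  FD 10.6: (-10.061,-1.939) -> (-2.565,-9.435) [heading=315, move]
  -- iteration 2/5 --
  PU: pen up
  FD 10.6: (-2.565,-9.435) -> (4.93,-16.93) [heading=315, move]
  -- iteration 3/5 --
  PU: pen up
  FD 10.6: (4.93,-16.93) -> (12.425,-24.425) [heading=315, move]
  -- iteration 4/5 --
  PU: pen up
  FD 10.6: (12.425,-24.425) -> (19.921,-31.921) [heading=315, move]
  -- iteration 5/5 --
  PU: pen up
  FD 10.6: (19.921,-31.921) -> (27.416,-39.416) [heading=315, move]
]
LT 120: heading 315 -> 75
LT 114: heading 75 -> 189
Final: pos=(27.416,-39.416), heading=189, 1 segment(s) drawn

Segment lengths:
  seg 1: (-9,-3) -> (-10.061,-1.939), length = 1.5
Total = 1.5

Answer: 1.5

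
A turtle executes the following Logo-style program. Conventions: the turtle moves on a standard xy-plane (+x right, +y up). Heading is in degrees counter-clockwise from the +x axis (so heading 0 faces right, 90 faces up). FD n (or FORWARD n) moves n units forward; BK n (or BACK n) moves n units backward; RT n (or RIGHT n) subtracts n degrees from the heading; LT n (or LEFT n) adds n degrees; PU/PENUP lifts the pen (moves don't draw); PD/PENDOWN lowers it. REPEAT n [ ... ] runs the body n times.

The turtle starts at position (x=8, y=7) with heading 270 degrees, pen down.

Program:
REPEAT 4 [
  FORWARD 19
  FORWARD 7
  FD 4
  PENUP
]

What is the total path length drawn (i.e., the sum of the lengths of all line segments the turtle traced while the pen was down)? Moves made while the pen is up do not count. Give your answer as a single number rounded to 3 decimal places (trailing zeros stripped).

Executing turtle program step by step:
Start: pos=(8,7), heading=270, pen down
REPEAT 4 [
  -- iteration 1/4 --
  FD 19: (8,7) -> (8,-12) [heading=270, draw]
  FD 7: (8,-12) -> (8,-19) [heading=270, draw]
  FD 4: (8,-19) -> (8,-23) [heading=270, draw]
  PU: pen up
  -- iteration 2/4 --
  FD 19: (8,-23) -> (8,-42) [heading=270, move]
  FD 7: (8,-42) -> (8,-49) [heading=270, move]
  FD 4: (8,-49) -> (8,-53) [heading=270, move]
  PU: pen up
  -- iteration 3/4 --
  FD 19: (8,-53) -> (8,-72) [heading=270, move]
  FD 7: (8,-72) -> (8,-79) [heading=270, move]
  FD 4: (8,-79) -> (8,-83) [heading=270, move]
  PU: pen up
  -- iteration 4/4 --
  FD 19: (8,-83) -> (8,-102) [heading=270, move]
  FD 7: (8,-102) -> (8,-109) [heading=270, move]
  FD 4: (8,-109) -> (8,-113) [heading=270, move]
  PU: pen up
]
Final: pos=(8,-113), heading=270, 3 segment(s) drawn

Segment lengths:
  seg 1: (8,7) -> (8,-12), length = 19
  seg 2: (8,-12) -> (8,-19), length = 7
  seg 3: (8,-19) -> (8,-23), length = 4
Total = 30

Answer: 30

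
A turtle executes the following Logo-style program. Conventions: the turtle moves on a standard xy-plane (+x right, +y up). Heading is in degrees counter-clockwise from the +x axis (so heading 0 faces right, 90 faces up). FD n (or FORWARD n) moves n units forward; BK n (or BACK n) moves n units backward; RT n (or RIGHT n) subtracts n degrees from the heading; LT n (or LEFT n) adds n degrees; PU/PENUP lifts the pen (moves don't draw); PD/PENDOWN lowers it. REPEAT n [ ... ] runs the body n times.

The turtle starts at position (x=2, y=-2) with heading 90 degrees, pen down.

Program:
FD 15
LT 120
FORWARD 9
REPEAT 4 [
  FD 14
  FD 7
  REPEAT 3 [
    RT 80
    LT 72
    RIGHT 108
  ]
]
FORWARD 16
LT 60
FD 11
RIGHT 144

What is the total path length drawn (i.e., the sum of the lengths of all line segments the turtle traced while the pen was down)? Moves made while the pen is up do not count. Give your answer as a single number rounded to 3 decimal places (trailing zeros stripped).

Answer: 135

Derivation:
Executing turtle program step by step:
Start: pos=(2,-2), heading=90, pen down
FD 15: (2,-2) -> (2,13) [heading=90, draw]
LT 120: heading 90 -> 210
FD 9: (2,13) -> (-5.794,8.5) [heading=210, draw]
REPEAT 4 [
  -- iteration 1/4 --
  FD 14: (-5.794,8.5) -> (-17.919,1.5) [heading=210, draw]
  FD 7: (-17.919,1.5) -> (-23.981,-2) [heading=210, draw]
  REPEAT 3 [
    -- iteration 1/3 --
    RT 80: heading 210 -> 130
    LT 72: heading 130 -> 202
    RT 108: heading 202 -> 94
    -- iteration 2/3 --
    RT 80: heading 94 -> 14
    LT 72: heading 14 -> 86
    RT 108: heading 86 -> 338
    -- iteration 3/3 --
    RT 80: heading 338 -> 258
    LT 72: heading 258 -> 330
    RT 108: heading 330 -> 222
  ]
  -- iteration 2/4 --
  FD 14: (-23.981,-2) -> (-34.385,-11.368) [heading=222, draw]
  FD 7: (-34.385,-11.368) -> (-39.587,-16.052) [heading=222, draw]
  REPEAT 3 [
    -- iteration 1/3 --
    RT 80: heading 222 -> 142
    LT 72: heading 142 -> 214
    RT 108: heading 214 -> 106
    -- iteration 2/3 --
    RT 80: heading 106 -> 26
    LT 72: heading 26 -> 98
    RT 108: heading 98 -> 350
    -- iteration 3/3 --
    RT 80: heading 350 -> 270
    LT 72: heading 270 -> 342
    RT 108: heading 342 -> 234
  ]
  -- iteration 3/4 --
  FD 14: (-39.587,-16.052) -> (-47.816,-27.378) [heading=234, draw]
  FD 7: (-47.816,-27.378) -> (-51.93,-33.041) [heading=234, draw]
  REPEAT 3 [
    -- iteration 1/3 --
    RT 80: heading 234 -> 154
    LT 72: heading 154 -> 226
    RT 108: heading 226 -> 118
    -- iteration 2/3 --
    RT 80: heading 118 -> 38
    LT 72: heading 38 -> 110
    RT 108: heading 110 -> 2
    -- iteration 3/3 --
    RT 80: heading 2 -> 282
    LT 72: heading 282 -> 354
    RT 108: heading 354 -> 246
  ]
  -- iteration 4/4 --
  FD 14: (-51.93,-33.041) -> (-57.625,-45.831) [heading=246, draw]
  FD 7: (-57.625,-45.831) -> (-60.472,-52.226) [heading=246, draw]
  REPEAT 3 [
    -- iteration 1/3 --
    RT 80: heading 246 -> 166
    LT 72: heading 166 -> 238
    RT 108: heading 238 -> 130
    -- iteration 2/3 --
    RT 80: heading 130 -> 50
    LT 72: heading 50 -> 122
    RT 108: heading 122 -> 14
    -- iteration 3/3 --
    RT 80: heading 14 -> 294
    LT 72: heading 294 -> 6
    RT 108: heading 6 -> 258
  ]
]
FD 16: (-60.472,-52.226) -> (-63.798,-67.876) [heading=258, draw]
LT 60: heading 258 -> 318
FD 11: (-63.798,-67.876) -> (-55.624,-75.236) [heading=318, draw]
RT 144: heading 318 -> 174
Final: pos=(-55.624,-75.236), heading=174, 12 segment(s) drawn

Segment lengths:
  seg 1: (2,-2) -> (2,13), length = 15
  seg 2: (2,13) -> (-5.794,8.5), length = 9
  seg 3: (-5.794,8.5) -> (-17.919,1.5), length = 14
  seg 4: (-17.919,1.5) -> (-23.981,-2), length = 7
  seg 5: (-23.981,-2) -> (-34.385,-11.368), length = 14
  seg 6: (-34.385,-11.368) -> (-39.587,-16.052), length = 7
  seg 7: (-39.587,-16.052) -> (-47.816,-27.378), length = 14
  seg 8: (-47.816,-27.378) -> (-51.93,-33.041), length = 7
  seg 9: (-51.93,-33.041) -> (-57.625,-45.831), length = 14
  seg 10: (-57.625,-45.831) -> (-60.472,-52.226), length = 7
  seg 11: (-60.472,-52.226) -> (-63.798,-67.876), length = 16
  seg 12: (-63.798,-67.876) -> (-55.624,-75.236), length = 11
Total = 135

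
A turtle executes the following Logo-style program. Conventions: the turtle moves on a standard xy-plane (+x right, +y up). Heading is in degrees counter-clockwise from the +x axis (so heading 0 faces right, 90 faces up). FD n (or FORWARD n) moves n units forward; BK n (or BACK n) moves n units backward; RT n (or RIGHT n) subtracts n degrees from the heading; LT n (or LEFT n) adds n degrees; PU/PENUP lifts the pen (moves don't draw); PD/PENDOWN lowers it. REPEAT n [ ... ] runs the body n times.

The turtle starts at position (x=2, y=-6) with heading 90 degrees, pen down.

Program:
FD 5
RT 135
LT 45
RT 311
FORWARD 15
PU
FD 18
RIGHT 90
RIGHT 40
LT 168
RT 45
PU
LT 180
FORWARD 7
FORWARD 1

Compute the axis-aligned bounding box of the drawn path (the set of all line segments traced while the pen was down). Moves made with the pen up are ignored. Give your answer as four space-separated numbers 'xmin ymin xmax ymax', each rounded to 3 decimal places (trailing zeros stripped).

Answer: 2 -6 11.841 10.321

Derivation:
Executing turtle program step by step:
Start: pos=(2,-6), heading=90, pen down
FD 5: (2,-6) -> (2,-1) [heading=90, draw]
RT 135: heading 90 -> 315
LT 45: heading 315 -> 0
RT 311: heading 0 -> 49
FD 15: (2,-1) -> (11.841,10.321) [heading=49, draw]
PU: pen up
FD 18: (11.841,10.321) -> (23.65,23.905) [heading=49, move]
RT 90: heading 49 -> 319
RT 40: heading 319 -> 279
LT 168: heading 279 -> 87
RT 45: heading 87 -> 42
PU: pen up
LT 180: heading 42 -> 222
FD 7: (23.65,23.905) -> (18.448,19.222) [heading=222, move]
FD 1: (18.448,19.222) -> (17.705,18.552) [heading=222, move]
Final: pos=(17.705,18.552), heading=222, 2 segment(s) drawn

Segment endpoints: x in {2, 2, 11.841}, y in {-6, -1, 10.321}
xmin=2, ymin=-6, xmax=11.841, ymax=10.321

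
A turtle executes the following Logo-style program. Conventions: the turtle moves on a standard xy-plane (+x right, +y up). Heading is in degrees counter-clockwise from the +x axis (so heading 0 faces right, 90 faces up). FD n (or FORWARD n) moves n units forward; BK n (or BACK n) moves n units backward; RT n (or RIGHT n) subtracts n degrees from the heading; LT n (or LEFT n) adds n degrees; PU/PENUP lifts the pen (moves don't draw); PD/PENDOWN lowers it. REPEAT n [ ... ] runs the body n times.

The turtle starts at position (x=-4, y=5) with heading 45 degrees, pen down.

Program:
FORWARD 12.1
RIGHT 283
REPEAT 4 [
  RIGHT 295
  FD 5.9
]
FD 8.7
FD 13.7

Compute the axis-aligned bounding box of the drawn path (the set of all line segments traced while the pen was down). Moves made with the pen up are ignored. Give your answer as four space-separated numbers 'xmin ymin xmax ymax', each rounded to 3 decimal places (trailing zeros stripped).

Answer: -4 3.202 27.431 13.803

Derivation:
Executing turtle program step by step:
Start: pos=(-4,5), heading=45, pen down
FD 12.1: (-4,5) -> (4.556,13.556) [heading=45, draw]
RT 283: heading 45 -> 122
REPEAT 4 [
  -- iteration 1/4 --
  RT 295: heading 122 -> 187
  FD 5.9: (4.556,13.556) -> (-1.3,12.837) [heading=187, draw]
  -- iteration 2/4 --
  RT 295: heading 187 -> 252
  FD 5.9: (-1.3,12.837) -> (-3.123,7.226) [heading=252, draw]
  -- iteration 3/4 --
  RT 295: heading 252 -> 317
  FD 5.9: (-3.123,7.226) -> (1.192,3.202) [heading=317, draw]
  -- iteration 4/4 --
  RT 295: heading 317 -> 22
  FD 5.9: (1.192,3.202) -> (6.662,5.412) [heading=22, draw]
]
FD 8.7: (6.662,5.412) -> (14.729,8.671) [heading=22, draw]
FD 13.7: (14.729,8.671) -> (27.431,13.803) [heading=22, draw]
Final: pos=(27.431,13.803), heading=22, 7 segment(s) drawn

Segment endpoints: x in {-4, -3.123, -1.3, 1.192, 4.556, 6.662, 14.729, 27.431}, y in {3.202, 5, 5.412, 7.226, 8.671, 12.837, 13.556, 13.803}
xmin=-4, ymin=3.202, xmax=27.431, ymax=13.803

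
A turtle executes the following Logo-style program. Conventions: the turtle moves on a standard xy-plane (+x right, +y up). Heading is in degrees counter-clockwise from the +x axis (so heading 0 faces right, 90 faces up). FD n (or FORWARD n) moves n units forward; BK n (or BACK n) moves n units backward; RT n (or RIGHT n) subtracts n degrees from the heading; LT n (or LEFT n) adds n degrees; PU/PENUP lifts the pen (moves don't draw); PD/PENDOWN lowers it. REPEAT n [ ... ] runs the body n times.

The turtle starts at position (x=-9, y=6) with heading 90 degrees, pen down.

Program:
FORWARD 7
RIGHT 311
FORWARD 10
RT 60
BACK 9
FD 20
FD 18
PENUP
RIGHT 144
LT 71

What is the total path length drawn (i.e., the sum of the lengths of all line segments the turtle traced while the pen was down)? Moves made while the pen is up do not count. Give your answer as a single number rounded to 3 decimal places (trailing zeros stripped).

Answer: 64

Derivation:
Executing turtle program step by step:
Start: pos=(-9,6), heading=90, pen down
FD 7: (-9,6) -> (-9,13) [heading=90, draw]
RT 311: heading 90 -> 139
FD 10: (-9,13) -> (-16.547,19.561) [heading=139, draw]
RT 60: heading 139 -> 79
BK 9: (-16.547,19.561) -> (-18.264,10.726) [heading=79, draw]
FD 20: (-18.264,10.726) -> (-14.448,30.358) [heading=79, draw]
FD 18: (-14.448,30.358) -> (-11.014,48.028) [heading=79, draw]
PU: pen up
RT 144: heading 79 -> 295
LT 71: heading 295 -> 6
Final: pos=(-11.014,48.028), heading=6, 5 segment(s) drawn

Segment lengths:
  seg 1: (-9,6) -> (-9,13), length = 7
  seg 2: (-9,13) -> (-16.547,19.561), length = 10
  seg 3: (-16.547,19.561) -> (-18.264,10.726), length = 9
  seg 4: (-18.264,10.726) -> (-14.448,30.358), length = 20
  seg 5: (-14.448,30.358) -> (-11.014,48.028), length = 18
Total = 64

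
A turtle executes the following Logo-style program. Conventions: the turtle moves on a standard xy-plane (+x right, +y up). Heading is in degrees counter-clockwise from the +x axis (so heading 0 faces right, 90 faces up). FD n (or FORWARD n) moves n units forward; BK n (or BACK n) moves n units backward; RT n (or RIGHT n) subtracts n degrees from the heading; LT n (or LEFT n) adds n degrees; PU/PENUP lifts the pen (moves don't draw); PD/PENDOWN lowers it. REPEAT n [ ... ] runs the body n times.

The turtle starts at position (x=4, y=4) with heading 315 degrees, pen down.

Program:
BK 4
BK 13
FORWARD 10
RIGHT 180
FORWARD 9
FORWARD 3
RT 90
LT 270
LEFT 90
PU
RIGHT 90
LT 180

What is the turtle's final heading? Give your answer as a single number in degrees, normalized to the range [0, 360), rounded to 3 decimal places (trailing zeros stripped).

Executing turtle program step by step:
Start: pos=(4,4), heading=315, pen down
BK 4: (4,4) -> (1.172,6.828) [heading=315, draw]
BK 13: (1.172,6.828) -> (-8.021,16.021) [heading=315, draw]
FD 10: (-8.021,16.021) -> (-0.95,8.95) [heading=315, draw]
RT 180: heading 315 -> 135
FD 9: (-0.95,8.95) -> (-7.314,15.314) [heading=135, draw]
FD 3: (-7.314,15.314) -> (-9.435,17.435) [heading=135, draw]
RT 90: heading 135 -> 45
LT 270: heading 45 -> 315
LT 90: heading 315 -> 45
PU: pen up
RT 90: heading 45 -> 315
LT 180: heading 315 -> 135
Final: pos=(-9.435,17.435), heading=135, 5 segment(s) drawn

Answer: 135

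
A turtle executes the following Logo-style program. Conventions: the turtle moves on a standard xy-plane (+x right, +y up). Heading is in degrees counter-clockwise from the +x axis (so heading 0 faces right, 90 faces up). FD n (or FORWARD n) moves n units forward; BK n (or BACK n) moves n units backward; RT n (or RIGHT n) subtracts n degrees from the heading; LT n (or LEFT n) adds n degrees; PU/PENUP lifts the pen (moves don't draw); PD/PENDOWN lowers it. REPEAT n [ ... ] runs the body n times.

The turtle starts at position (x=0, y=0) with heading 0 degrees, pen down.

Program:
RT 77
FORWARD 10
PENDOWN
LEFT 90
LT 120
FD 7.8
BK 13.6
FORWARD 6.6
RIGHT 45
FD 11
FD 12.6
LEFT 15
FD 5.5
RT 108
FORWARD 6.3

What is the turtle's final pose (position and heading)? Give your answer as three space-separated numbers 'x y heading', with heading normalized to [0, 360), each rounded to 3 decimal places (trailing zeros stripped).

Answer: 7.566 19.237 355

Derivation:
Executing turtle program step by step:
Start: pos=(0,0), heading=0, pen down
RT 77: heading 0 -> 283
FD 10: (0,0) -> (2.25,-9.744) [heading=283, draw]
PD: pen down
LT 90: heading 283 -> 13
LT 120: heading 13 -> 133
FD 7.8: (2.25,-9.744) -> (-3.07,-4.039) [heading=133, draw]
BK 13.6: (-3.07,-4.039) -> (6.205,-13.986) [heading=133, draw]
FD 6.6: (6.205,-13.986) -> (1.704,-9.159) [heading=133, draw]
RT 45: heading 133 -> 88
FD 11: (1.704,-9.159) -> (2.088,1.835) [heading=88, draw]
FD 12.6: (2.088,1.835) -> (2.528,14.427) [heading=88, draw]
LT 15: heading 88 -> 103
FD 5.5: (2.528,14.427) -> (1.29,19.786) [heading=103, draw]
RT 108: heading 103 -> 355
FD 6.3: (1.29,19.786) -> (7.566,19.237) [heading=355, draw]
Final: pos=(7.566,19.237), heading=355, 8 segment(s) drawn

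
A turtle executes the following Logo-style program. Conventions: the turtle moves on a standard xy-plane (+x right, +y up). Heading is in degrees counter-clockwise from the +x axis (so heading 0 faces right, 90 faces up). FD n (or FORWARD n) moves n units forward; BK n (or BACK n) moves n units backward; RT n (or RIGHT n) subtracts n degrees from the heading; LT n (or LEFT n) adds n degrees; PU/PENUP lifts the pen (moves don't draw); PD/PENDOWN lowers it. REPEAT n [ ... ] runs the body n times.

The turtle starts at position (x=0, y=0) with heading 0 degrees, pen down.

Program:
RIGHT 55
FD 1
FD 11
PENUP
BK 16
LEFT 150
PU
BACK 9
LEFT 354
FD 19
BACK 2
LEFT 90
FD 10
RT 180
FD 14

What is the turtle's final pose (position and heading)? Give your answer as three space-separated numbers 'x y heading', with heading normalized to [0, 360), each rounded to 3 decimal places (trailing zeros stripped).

Answer: 2.786 11.238 359

Derivation:
Executing turtle program step by step:
Start: pos=(0,0), heading=0, pen down
RT 55: heading 0 -> 305
FD 1: (0,0) -> (0.574,-0.819) [heading=305, draw]
FD 11: (0.574,-0.819) -> (6.883,-9.83) [heading=305, draw]
PU: pen up
BK 16: (6.883,-9.83) -> (-2.294,3.277) [heading=305, move]
LT 150: heading 305 -> 95
PU: pen up
BK 9: (-2.294,3.277) -> (-1.51,-5.689) [heading=95, move]
LT 354: heading 95 -> 89
FD 19: (-1.51,-5.689) -> (-1.178,13.308) [heading=89, move]
BK 2: (-1.178,13.308) -> (-1.213,11.308) [heading=89, move]
LT 90: heading 89 -> 179
FD 10: (-1.213,11.308) -> (-11.212,11.483) [heading=179, move]
RT 180: heading 179 -> 359
FD 14: (-11.212,11.483) -> (2.786,11.238) [heading=359, move]
Final: pos=(2.786,11.238), heading=359, 2 segment(s) drawn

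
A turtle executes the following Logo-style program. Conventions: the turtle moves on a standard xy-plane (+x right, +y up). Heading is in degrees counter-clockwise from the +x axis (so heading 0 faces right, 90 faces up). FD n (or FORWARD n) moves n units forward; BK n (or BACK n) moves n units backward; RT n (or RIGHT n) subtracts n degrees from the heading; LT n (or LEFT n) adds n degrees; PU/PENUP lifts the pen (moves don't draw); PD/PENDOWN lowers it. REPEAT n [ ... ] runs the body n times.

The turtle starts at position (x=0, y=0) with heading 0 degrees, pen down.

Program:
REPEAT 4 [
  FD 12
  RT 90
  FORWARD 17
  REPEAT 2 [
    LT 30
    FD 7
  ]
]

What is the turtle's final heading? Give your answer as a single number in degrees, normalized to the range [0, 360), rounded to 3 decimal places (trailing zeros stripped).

Answer: 240

Derivation:
Executing turtle program step by step:
Start: pos=(0,0), heading=0, pen down
REPEAT 4 [
  -- iteration 1/4 --
  FD 12: (0,0) -> (12,0) [heading=0, draw]
  RT 90: heading 0 -> 270
  FD 17: (12,0) -> (12,-17) [heading=270, draw]
  REPEAT 2 [
    -- iteration 1/2 --
    LT 30: heading 270 -> 300
    FD 7: (12,-17) -> (15.5,-23.062) [heading=300, draw]
    -- iteration 2/2 --
    LT 30: heading 300 -> 330
    FD 7: (15.5,-23.062) -> (21.562,-26.562) [heading=330, draw]
  ]
  -- iteration 2/4 --
  FD 12: (21.562,-26.562) -> (31.954,-32.562) [heading=330, draw]
  RT 90: heading 330 -> 240
  FD 17: (31.954,-32.562) -> (23.454,-47.285) [heading=240, draw]
  REPEAT 2 [
    -- iteration 1/2 --
    LT 30: heading 240 -> 270
    FD 7: (23.454,-47.285) -> (23.454,-54.285) [heading=270, draw]
    -- iteration 2/2 --
    LT 30: heading 270 -> 300
    FD 7: (23.454,-54.285) -> (26.954,-60.347) [heading=300, draw]
  ]
  -- iteration 3/4 --
  FD 12: (26.954,-60.347) -> (32.954,-70.739) [heading=300, draw]
  RT 90: heading 300 -> 210
  FD 17: (32.954,-70.739) -> (18.232,-79.239) [heading=210, draw]
  REPEAT 2 [
    -- iteration 1/2 --
    LT 30: heading 210 -> 240
    FD 7: (18.232,-79.239) -> (14.732,-85.301) [heading=240, draw]
    -- iteration 2/2 --
    LT 30: heading 240 -> 270
    FD 7: (14.732,-85.301) -> (14.732,-92.301) [heading=270, draw]
  ]
  -- iteration 4/4 --
  FD 12: (14.732,-92.301) -> (14.732,-104.301) [heading=270, draw]
  RT 90: heading 270 -> 180
  FD 17: (14.732,-104.301) -> (-2.268,-104.301) [heading=180, draw]
  REPEAT 2 [
    -- iteration 1/2 --
    LT 30: heading 180 -> 210
    FD 7: (-2.268,-104.301) -> (-8.33,-107.801) [heading=210, draw]
    -- iteration 2/2 --
    LT 30: heading 210 -> 240
    FD 7: (-8.33,-107.801) -> (-11.83,-113.863) [heading=240, draw]
  ]
]
Final: pos=(-11.83,-113.863), heading=240, 16 segment(s) drawn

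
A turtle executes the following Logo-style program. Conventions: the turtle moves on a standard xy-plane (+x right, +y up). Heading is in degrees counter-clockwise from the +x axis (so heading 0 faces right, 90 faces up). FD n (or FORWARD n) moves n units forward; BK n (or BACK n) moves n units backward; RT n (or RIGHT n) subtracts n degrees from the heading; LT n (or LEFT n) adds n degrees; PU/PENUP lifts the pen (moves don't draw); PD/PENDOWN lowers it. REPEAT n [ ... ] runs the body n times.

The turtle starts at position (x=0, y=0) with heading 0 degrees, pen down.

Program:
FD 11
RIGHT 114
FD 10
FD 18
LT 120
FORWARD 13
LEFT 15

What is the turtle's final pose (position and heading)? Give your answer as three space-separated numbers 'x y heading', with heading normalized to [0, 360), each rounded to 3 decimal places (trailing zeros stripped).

Answer: 12.54 -24.22 21

Derivation:
Executing turtle program step by step:
Start: pos=(0,0), heading=0, pen down
FD 11: (0,0) -> (11,0) [heading=0, draw]
RT 114: heading 0 -> 246
FD 10: (11,0) -> (6.933,-9.135) [heading=246, draw]
FD 18: (6.933,-9.135) -> (-0.389,-25.579) [heading=246, draw]
LT 120: heading 246 -> 6
FD 13: (-0.389,-25.579) -> (12.54,-24.22) [heading=6, draw]
LT 15: heading 6 -> 21
Final: pos=(12.54,-24.22), heading=21, 4 segment(s) drawn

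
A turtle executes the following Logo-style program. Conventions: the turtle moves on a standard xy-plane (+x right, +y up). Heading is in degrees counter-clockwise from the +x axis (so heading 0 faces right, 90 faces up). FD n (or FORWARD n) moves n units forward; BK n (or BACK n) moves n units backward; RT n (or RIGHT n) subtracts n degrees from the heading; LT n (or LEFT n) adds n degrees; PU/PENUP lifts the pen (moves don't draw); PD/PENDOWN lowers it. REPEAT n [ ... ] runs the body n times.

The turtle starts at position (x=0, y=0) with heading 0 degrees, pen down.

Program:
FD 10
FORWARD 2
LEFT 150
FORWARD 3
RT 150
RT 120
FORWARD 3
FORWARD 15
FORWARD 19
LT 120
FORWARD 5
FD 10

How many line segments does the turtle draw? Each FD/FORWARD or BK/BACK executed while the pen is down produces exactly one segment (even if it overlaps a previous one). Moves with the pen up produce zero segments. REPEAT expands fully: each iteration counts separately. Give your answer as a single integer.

Executing turtle program step by step:
Start: pos=(0,0), heading=0, pen down
FD 10: (0,0) -> (10,0) [heading=0, draw]
FD 2: (10,0) -> (12,0) [heading=0, draw]
LT 150: heading 0 -> 150
FD 3: (12,0) -> (9.402,1.5) [heading=150, draw]
RT 150: heading 150 -> 0
RT 120: heading 0 -> 240
FD 3: (9.402,1.5) -> (7.902,-1.098) [heading=240, draw]
FD 15: (7.902,-1.098) -> (0.402,-14.088) [heading=240, draw]
FD 19: (0.402,-14.088) -> (-9.098,-30.543) [heading=240, draw]
LT 120: heading 240 -> 0
FD 5: (-9.098,-30.543) -> (-4.098,-30.543) [heading=0, draw]
FD 10: (-4.098,-30.543) -> (5.902,-30.543) [heading=0, draw]
Final: pos=(5.902,-30.543), heading=0, 8 segment(s) drawn
Segments drawn: 8

Answer: 8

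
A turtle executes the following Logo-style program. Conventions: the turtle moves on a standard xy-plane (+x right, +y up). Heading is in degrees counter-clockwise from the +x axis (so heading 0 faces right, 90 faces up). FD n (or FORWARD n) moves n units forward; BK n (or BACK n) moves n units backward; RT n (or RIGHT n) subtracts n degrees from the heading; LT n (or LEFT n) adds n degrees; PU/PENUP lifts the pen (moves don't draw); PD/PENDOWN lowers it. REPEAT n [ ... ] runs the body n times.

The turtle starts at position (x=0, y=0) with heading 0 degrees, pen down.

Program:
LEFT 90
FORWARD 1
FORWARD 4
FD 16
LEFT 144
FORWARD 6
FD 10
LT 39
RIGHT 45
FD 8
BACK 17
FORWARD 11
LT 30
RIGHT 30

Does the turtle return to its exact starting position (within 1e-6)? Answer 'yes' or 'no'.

Answer: no

Derivation:
Executing turtle program step by step:
Start: pos=(0,0), heading=0, pen down
LT 90: heading 0 -> 90
FD 1: (0,0) -> (0,1) [heading=90, draw]
FD 4: (0,1) -> (0,5) [heading=90, draw]
FD 16: (0,5) -> (0,21) [heading=90, draw]
LT 144: heading 90 -> 234
FD 6: (0,21) -> (-3.527,16.146) [heading=234, draw]
FD 10: (-3.527,16.146) -> (-9.405,8.056) [heading=234, draw]
LT 39: heading 234 -> 273
RT 45: heading 273 -> 228
FD 8: (-9.405,8.056) -> (-14.758,2.111) [heading=228, draw]
BK 17: (-14.758,2.111) -> (-3.382,14.744) [heading=228, draw]
FD 11: (-3.382,14.744) -> (-10.743,6.569) [heading=228, draw]
LT 30: heading 228 -> 258
RT 30: heading 258 -> 228
Final: pos=(-10.743,6.569), heading=228, 8 segment(s) drawn

Start position: (0, 0)
Final position: (-10.743, 6.569)
Distance = 12.592; >= 1e-6 -> NOT closed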